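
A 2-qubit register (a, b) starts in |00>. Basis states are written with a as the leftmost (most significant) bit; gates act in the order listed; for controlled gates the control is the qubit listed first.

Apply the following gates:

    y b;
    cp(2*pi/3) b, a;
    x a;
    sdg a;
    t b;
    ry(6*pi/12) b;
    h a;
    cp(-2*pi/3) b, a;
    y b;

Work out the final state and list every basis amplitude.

After the circuit, the state carries amplitude -exp(3*I*pi/4)/2 on |00>, -exp(3*I*pi/4)/2 on |01>, exp(I*pi/12)/2 on |10>, exp(3*I*pi/4)/2 on |11>.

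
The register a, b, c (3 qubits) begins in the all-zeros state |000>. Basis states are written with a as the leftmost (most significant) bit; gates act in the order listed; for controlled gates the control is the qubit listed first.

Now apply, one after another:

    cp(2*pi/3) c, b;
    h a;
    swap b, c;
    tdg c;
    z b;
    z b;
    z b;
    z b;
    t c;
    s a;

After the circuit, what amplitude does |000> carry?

The final state's coefficient on |000> equals sqrt(2)/2. Key observation: the block from step 4 through step 9 cancels to the identity and can be dropped.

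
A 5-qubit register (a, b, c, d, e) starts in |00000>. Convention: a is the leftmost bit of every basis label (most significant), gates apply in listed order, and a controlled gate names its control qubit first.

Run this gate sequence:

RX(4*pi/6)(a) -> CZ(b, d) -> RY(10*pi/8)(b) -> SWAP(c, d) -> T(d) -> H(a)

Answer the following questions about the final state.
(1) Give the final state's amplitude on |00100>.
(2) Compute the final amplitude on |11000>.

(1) The amplitude on |00100> is 0.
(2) The final state's coefficient on |11000> equals sqrt(sqrt(2) + 2)*(sqrt(2) + sqrt(6)*I)/8.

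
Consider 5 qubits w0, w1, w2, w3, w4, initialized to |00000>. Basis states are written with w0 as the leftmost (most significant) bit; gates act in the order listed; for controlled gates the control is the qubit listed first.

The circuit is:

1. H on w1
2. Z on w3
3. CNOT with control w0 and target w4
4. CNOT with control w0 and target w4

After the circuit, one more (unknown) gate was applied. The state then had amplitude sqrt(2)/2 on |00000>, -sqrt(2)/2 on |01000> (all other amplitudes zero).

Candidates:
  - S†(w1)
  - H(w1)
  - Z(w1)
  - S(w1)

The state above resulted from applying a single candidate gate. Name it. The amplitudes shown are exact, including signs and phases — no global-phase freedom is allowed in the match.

The applied gate was Z(w1). Key observation: steps 3-4 multiply out to the identity, so the circuit reduces to the remaining gates.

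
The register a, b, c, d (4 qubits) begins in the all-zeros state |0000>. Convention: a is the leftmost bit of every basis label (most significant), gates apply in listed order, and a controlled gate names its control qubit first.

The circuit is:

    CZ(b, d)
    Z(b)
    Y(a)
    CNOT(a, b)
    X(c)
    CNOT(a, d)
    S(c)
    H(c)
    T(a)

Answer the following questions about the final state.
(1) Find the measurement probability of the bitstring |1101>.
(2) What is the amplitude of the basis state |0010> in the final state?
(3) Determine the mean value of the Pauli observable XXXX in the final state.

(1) A full measurement returns |1101> with probability 1/2.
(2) |0010> carries amplitude 0 in the final state.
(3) The expectation value of XXXX is 0.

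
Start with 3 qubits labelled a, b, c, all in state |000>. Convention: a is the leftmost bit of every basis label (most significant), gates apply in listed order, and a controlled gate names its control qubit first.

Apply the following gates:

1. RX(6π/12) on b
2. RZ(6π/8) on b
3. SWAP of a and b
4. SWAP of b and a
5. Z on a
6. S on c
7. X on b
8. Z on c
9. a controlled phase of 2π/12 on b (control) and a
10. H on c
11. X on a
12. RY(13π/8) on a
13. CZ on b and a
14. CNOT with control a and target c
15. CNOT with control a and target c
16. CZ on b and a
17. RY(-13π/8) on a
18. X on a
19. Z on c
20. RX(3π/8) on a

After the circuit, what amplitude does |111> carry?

|111> carries amplitude exp(I*pi/8)*sin(3*pi/16)/2 in the final state.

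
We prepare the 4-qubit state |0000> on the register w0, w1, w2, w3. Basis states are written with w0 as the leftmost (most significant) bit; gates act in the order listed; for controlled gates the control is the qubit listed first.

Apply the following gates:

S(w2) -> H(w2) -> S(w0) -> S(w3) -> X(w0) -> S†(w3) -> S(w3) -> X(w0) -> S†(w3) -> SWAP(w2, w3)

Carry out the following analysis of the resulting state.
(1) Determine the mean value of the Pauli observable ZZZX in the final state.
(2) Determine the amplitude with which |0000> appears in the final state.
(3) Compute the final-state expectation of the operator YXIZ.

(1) The expectation value of ZZZX is 1.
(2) The final state's coefficient on |0000> equals sqrt(2)/2.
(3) The expectation value of YXIZ is 0.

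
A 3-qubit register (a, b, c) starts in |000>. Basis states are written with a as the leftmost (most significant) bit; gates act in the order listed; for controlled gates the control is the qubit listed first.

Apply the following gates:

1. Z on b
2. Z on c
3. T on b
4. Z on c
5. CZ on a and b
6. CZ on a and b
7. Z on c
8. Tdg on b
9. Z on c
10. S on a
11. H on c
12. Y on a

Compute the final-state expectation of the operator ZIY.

The expectation value of ZIY is 0.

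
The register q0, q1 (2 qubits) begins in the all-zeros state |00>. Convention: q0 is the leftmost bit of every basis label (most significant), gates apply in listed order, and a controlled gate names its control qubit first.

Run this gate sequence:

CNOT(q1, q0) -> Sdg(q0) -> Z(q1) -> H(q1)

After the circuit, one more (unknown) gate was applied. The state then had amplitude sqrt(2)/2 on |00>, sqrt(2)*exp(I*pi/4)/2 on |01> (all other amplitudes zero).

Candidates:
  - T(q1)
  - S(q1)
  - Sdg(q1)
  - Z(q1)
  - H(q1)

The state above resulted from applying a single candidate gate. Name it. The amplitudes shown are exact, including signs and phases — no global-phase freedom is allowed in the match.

The applied gate was T(q1).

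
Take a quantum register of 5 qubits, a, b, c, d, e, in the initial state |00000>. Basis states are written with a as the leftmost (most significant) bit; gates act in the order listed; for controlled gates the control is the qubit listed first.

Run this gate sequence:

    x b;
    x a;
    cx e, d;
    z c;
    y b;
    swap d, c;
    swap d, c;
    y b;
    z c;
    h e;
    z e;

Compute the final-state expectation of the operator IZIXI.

The expectation value of IZIXI is 0. Key observation: steps 4-9 multiply out to the identity, so the circuit reduces to the remaining gates.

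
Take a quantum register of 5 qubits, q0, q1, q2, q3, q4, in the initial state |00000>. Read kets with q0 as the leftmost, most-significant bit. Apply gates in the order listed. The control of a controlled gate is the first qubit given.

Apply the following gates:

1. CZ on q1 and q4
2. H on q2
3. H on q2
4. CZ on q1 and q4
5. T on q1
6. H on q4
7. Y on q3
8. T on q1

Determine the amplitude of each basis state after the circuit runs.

The resulting statevector has amplitude sqrt(2)*I/2 on |00010>, sqrt(2)*I/2 on |00011>, and 0 on every other basis state.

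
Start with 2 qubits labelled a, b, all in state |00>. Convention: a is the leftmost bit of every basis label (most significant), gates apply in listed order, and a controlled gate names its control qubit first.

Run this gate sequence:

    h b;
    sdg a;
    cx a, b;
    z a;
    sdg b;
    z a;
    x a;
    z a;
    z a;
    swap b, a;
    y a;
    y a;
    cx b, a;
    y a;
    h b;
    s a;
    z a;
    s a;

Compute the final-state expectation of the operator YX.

In the final state, YX has expectation -1.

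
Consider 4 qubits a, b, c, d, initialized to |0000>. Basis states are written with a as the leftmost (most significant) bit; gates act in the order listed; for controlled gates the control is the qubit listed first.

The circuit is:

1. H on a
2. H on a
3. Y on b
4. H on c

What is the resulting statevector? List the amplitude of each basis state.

The resulting statevector has amplitude sqrt(2)*I/2 on |0100>, sqrt(2)*I/2 on |0110>, and 0 on every other basis state.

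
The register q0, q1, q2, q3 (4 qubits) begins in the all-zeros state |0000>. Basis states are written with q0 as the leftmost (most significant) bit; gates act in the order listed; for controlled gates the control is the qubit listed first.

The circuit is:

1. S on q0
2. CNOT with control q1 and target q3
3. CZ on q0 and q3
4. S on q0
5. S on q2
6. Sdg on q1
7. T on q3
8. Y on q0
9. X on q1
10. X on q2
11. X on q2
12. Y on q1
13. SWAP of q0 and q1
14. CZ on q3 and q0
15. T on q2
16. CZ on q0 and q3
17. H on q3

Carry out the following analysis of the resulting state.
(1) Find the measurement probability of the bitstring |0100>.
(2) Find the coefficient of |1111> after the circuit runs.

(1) Outcome |0100> occurs with probability 1/2. Key observation: gates 10-11 undo each other exactly, leaving only the rest of the circuit to track.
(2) |1111> carries amplitude 0 in the final state.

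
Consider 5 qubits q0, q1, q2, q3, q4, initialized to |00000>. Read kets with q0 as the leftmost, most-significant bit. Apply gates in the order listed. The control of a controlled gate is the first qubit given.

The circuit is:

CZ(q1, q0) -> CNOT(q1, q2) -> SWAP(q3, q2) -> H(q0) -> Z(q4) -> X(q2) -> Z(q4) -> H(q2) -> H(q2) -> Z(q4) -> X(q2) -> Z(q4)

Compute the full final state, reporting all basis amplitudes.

The final amplitudes are sqrt(2)/2 on |00000>, sqrt(2)/2 on |10000>, and 0 on every other basis state. Key observation: steps 5-12 multiply out to the identity, so the circuit reduces to the remaining gates.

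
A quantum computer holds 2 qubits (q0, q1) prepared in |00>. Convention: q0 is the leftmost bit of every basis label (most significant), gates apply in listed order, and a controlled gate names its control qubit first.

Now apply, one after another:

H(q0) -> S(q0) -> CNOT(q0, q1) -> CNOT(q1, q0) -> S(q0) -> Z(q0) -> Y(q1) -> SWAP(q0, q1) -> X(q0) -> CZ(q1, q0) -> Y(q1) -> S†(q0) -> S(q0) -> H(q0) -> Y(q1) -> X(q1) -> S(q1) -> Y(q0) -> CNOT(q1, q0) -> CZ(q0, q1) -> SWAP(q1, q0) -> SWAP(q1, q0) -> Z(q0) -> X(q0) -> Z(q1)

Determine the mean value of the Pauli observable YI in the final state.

In the final state, YI has expectation 1.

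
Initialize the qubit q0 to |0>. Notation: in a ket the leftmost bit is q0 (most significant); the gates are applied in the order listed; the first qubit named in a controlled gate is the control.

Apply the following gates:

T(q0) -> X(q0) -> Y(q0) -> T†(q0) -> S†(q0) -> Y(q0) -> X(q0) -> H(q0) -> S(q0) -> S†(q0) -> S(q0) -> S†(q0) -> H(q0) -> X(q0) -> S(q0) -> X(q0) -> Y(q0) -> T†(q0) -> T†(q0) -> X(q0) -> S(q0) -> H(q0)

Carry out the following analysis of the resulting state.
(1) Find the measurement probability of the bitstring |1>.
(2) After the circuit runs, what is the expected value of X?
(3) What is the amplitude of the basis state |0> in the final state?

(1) Outcome |1> occurs with probability 1/2. Key observation: steps 7-14 multiply out to the identity, so the circuit reduces to the remaining gates.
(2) In the final state, X has expectation 1.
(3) The amplitude on |0> is sqrt(2)*I/2.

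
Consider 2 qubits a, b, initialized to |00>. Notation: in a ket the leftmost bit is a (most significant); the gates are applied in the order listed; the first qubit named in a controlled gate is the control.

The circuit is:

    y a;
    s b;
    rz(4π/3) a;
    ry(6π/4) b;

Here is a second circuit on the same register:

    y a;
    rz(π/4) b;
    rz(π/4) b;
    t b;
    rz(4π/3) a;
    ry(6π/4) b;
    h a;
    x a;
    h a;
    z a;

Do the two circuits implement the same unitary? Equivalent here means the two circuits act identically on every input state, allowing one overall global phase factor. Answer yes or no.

No, they are not equivalent — no single phase factor reconciles the two unitaries.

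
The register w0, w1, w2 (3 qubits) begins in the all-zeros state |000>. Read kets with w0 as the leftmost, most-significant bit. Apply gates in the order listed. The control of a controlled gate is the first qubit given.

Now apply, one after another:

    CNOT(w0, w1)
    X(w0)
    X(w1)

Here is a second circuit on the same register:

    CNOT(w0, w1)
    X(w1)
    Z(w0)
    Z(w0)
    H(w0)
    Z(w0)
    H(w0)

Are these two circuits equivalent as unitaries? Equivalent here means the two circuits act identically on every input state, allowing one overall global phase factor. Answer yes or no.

Yes, they are equivalent — the unitaries differ by at most a global phase.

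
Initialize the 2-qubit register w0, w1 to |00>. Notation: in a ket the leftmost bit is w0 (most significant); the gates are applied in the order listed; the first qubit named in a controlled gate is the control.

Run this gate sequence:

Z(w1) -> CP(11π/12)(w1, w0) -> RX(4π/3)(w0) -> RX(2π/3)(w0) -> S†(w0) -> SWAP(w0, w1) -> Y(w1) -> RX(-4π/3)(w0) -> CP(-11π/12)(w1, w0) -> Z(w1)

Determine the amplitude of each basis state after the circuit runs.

After the circuit, the state carries amplitude 0 on |00>, -I/2 on |01>, 0 on |10>, sqrt(3)*exp(I*pi/12)/2 on |11>.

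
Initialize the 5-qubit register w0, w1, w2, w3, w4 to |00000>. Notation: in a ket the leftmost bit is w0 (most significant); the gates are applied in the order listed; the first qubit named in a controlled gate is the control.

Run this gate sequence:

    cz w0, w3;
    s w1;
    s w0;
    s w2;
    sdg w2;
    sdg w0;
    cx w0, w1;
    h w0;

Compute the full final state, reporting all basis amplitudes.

After the circuit, the state carries amplitude sqrt(2)/2 on |00000>, sqrt(2)/2 on |10000>, and 0 on every other basis state. Key observation: gates 3-6 undo each other exactly, leaving only the rest of the circuit to track.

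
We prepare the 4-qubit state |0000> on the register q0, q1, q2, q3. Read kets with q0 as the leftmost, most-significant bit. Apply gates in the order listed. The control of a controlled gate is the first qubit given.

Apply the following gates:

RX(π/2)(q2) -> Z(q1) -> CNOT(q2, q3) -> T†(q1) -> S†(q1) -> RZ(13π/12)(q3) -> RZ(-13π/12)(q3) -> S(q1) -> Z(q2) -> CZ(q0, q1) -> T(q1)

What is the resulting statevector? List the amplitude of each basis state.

After the circuit, the state carries amplitude sqrt(2)/2 on |0000>, sqrt(2)*I/2 on |0011>, and 0 on every other basis state. Key observation: steps 5-8 multiply out to the identity, so the circuit reduces to the remaining gates.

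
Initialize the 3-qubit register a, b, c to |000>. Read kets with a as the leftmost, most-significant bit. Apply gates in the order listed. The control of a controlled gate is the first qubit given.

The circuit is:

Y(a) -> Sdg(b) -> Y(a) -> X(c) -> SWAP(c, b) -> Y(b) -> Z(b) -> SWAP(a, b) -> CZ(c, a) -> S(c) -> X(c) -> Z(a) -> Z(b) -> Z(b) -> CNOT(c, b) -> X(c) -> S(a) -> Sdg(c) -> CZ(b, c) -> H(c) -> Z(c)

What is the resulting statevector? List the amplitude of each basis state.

After the circuit, the state carries amplitude -sqrt(2)*I/2 on |010>, sqrt(2)*I/2 on |011>, and 0 on every other basis state.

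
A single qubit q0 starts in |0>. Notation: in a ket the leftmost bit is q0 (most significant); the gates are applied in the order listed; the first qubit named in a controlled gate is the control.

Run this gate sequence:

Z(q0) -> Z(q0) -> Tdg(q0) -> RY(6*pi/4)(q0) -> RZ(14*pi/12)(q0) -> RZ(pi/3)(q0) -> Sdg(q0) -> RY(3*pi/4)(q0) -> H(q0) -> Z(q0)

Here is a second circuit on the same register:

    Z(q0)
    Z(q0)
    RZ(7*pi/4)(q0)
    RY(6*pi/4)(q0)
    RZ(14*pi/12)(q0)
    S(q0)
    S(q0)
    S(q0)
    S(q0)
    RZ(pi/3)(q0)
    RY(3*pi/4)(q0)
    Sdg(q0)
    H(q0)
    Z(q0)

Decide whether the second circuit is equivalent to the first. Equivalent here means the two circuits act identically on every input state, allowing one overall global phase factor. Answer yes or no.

No, they are not equivalent — no single phase factor reconciles the two unitaries.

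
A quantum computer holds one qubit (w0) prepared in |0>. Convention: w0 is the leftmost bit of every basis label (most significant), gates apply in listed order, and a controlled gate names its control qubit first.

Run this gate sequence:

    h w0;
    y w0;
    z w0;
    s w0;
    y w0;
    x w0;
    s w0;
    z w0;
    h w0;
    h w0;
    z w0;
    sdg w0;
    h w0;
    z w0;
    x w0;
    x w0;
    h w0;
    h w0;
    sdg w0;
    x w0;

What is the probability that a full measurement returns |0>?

The probability of measuring |0> is 1/2.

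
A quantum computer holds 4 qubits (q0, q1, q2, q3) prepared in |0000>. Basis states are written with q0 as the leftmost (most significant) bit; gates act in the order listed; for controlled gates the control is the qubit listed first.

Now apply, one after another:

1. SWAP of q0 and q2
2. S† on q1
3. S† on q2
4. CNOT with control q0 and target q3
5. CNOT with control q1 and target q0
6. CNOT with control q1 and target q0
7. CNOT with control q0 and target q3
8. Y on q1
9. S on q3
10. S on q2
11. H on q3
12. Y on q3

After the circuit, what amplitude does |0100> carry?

The amplitude on |0100> is sqrt(2)/2. Key observation: steps 4-7 multiply out to the identity, so the circuit reduces to the remaining gates.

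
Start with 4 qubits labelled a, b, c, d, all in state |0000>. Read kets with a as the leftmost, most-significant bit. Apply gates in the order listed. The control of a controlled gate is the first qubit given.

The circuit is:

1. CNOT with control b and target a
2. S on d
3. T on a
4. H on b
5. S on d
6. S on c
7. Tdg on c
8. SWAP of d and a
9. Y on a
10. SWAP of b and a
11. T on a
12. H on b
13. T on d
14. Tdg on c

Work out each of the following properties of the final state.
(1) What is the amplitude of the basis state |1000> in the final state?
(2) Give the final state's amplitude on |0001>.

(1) |1000> carries amplitude exp(3*I*pi/4)/2 in the final state.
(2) The amplitude on |0001> is 0.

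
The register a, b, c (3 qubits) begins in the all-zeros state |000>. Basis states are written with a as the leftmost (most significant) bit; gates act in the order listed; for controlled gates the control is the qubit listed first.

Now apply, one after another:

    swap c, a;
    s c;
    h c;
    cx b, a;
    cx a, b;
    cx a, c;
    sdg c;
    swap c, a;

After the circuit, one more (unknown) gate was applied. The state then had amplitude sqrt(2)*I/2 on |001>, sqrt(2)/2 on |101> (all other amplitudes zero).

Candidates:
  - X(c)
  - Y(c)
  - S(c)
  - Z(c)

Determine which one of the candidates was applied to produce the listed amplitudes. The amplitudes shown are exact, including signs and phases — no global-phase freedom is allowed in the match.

The unique candidate consistent with the amplitudes is Y(c).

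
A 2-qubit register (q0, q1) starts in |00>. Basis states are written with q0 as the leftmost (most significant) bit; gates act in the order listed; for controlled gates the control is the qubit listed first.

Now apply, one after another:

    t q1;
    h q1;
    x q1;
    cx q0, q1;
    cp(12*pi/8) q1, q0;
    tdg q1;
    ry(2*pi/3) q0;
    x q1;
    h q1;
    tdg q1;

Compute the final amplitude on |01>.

|01> carries amplitude -I/4 + exp(3*I*pi/4)/4 in the final state.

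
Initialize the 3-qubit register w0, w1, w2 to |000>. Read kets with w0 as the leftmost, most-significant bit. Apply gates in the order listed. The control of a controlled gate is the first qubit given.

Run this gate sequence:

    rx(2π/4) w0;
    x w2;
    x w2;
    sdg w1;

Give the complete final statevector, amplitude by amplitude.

After the circuit, the state carries amplitude sqrt(2)/2 on |000>, -sqrt(2)*I/2 on |100>, and 0 on every other basis state.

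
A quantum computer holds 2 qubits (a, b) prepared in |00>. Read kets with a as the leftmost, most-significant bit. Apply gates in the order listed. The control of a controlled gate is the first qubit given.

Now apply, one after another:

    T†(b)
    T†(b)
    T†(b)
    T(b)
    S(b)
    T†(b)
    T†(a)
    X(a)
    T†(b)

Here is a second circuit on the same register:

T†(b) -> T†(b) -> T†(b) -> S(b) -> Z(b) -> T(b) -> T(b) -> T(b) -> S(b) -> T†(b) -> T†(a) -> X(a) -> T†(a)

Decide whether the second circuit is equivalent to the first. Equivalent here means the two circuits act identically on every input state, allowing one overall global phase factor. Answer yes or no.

No: there is an input state on which the two circuits produce genuinely different outputs (not merely differing by a phase).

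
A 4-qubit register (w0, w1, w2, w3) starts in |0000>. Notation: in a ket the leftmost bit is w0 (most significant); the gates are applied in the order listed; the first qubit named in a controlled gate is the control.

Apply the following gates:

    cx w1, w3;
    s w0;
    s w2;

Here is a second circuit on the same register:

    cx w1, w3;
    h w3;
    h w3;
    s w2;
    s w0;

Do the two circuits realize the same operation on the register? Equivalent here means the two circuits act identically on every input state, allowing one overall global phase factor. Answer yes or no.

Yes, they are equivalent — the unitaries differ by at most a global phase.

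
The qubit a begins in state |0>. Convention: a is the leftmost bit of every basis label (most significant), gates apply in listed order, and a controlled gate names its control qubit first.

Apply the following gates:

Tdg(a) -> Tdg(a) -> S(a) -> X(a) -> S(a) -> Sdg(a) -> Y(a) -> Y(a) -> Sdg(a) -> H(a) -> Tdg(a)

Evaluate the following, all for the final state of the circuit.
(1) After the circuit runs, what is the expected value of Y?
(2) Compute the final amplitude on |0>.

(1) The observable Y averages to sqrt(2)/2. Key observation: the block from step 5 through step 6 cancels to the identity and can be dropped.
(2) The final state's coefficient on |0> equals -sqrt(2)*I/2.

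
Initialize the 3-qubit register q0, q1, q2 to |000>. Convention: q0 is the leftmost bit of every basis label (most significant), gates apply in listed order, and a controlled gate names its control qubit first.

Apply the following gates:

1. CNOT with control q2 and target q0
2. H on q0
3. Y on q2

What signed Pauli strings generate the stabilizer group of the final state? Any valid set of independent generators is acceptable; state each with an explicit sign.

The stabilizer group can be generated by +XII, +IZI, -IIZ, among other valid generating sets.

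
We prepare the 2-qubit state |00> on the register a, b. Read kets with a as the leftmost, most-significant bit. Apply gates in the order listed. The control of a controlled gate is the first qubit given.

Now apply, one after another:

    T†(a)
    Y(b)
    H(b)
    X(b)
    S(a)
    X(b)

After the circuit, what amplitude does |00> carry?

The amplitude on |00> is sqrt(2)*I/2.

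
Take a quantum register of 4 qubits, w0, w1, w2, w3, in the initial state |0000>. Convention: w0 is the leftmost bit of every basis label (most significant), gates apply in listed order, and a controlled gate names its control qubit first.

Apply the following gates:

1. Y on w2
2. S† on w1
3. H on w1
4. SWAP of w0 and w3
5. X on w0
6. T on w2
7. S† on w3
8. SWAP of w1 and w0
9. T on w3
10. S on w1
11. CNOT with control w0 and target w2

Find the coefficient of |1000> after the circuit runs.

The final state's coefficient on |1000> equals 0.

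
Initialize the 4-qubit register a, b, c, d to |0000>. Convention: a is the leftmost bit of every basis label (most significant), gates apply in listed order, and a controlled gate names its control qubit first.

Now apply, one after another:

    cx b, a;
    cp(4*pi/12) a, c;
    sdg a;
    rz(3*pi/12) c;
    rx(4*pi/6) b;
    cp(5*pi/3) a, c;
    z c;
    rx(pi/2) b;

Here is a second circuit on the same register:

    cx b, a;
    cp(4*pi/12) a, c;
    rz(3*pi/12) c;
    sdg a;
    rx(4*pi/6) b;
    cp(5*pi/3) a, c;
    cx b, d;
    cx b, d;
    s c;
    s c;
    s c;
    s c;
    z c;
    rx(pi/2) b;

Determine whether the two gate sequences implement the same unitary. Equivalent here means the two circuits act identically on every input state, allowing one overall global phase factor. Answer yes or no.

Yes: on every input state the two circuits agree up to one overall phase factor.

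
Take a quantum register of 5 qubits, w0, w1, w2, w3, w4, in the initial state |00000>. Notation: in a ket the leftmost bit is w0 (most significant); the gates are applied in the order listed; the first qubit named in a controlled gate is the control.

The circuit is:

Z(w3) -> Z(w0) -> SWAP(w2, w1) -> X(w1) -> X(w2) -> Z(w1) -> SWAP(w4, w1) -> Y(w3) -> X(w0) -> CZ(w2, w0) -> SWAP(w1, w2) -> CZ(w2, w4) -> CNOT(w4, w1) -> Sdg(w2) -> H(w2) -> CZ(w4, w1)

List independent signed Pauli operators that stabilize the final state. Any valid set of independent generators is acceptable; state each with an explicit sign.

One valid set of independent stabilizer generators is +IIXII, -ZIIII, +IZIII, -IIIZI, -IIIIZ (any independent generating set of the same group is equally correct).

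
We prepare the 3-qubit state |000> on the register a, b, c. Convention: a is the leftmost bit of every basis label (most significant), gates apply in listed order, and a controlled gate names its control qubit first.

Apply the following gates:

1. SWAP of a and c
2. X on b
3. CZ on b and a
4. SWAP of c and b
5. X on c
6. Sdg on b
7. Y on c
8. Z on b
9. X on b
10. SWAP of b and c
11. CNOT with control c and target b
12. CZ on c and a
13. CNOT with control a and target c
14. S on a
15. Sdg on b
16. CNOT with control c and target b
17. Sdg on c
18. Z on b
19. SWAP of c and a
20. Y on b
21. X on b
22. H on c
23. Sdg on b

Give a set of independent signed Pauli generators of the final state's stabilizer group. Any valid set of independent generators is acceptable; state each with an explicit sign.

The stabilizer group can be generated by +IIX, -ZII, -IZI, among other valid generating sets.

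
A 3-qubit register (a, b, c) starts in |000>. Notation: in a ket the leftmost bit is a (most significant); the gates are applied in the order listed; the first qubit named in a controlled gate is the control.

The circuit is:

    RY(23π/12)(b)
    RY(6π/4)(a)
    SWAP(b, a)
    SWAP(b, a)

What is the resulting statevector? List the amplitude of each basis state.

The resulting statevector has amplitude sqrt(4 - 2*sqrt(2))/8 + sqrt(6*sqrt(2) + 12)/8 on |000>, 0 on |001>, -sqrt(2*sqrt(2) + 4)/8 + sqrt(12 - 6*sqrt(2))/8 on |010>, 0 on |011>, -sqrt(6*sqrt(2) + 12)/8 - sqrt(4 - 2*sqrt(2))/8 on |100>, 0 on |101>, -sqrt(12 - 6*sqrt(2))/8 + sqrt(2*sqrt(2) + 4)/8 on |110>, 0 on |111>. Key observation: gates 3-4 undo each other exactly, leaving only the rest of the circuit to track.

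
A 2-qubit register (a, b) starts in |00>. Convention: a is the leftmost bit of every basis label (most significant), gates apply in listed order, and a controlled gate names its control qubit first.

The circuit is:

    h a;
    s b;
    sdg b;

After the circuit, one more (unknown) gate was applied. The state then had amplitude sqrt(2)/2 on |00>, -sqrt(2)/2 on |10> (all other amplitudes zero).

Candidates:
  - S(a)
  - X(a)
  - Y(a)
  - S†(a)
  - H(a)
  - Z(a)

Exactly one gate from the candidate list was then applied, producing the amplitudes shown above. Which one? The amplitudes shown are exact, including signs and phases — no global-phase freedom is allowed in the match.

The applied gate was Z(a).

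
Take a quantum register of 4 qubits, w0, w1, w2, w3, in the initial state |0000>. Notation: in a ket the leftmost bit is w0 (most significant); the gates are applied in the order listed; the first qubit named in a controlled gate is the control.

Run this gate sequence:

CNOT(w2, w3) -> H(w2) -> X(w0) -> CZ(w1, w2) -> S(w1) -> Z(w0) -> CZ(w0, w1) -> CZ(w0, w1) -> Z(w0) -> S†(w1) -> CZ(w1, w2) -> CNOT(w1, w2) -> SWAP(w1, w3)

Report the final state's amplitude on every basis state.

After the circuit, the state carries amplitude sqrt(2)/2 on |1000>, sqrt(2)/2 on |1010>, and 0 on every other basis state. Key observation: steps 4-11 multiply out to the identity, so the circuit reduces to the remaining gates.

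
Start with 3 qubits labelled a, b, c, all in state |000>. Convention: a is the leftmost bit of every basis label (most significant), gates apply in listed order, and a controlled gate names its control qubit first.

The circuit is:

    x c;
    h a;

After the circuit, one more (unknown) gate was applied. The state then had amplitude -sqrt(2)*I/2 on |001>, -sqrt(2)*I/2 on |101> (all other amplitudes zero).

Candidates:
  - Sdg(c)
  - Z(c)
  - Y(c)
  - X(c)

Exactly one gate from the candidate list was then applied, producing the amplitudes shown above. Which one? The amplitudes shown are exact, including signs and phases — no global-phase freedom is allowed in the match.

It was Sdg(c) that produced the state shown.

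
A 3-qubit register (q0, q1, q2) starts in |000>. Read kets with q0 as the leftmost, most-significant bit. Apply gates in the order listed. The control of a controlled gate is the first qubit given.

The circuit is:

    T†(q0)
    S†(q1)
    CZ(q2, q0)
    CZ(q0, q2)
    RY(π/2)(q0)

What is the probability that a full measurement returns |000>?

A full measurement returns |000> with probability 1/2.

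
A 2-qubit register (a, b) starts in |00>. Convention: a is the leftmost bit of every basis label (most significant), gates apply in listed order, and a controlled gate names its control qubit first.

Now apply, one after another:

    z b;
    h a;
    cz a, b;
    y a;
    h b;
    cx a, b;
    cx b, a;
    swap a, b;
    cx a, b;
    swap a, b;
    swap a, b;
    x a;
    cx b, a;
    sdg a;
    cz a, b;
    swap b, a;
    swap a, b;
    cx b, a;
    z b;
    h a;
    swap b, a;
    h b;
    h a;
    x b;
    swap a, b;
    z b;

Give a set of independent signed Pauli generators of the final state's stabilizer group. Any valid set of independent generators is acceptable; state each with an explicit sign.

The final state is stabilized by the group generated by +YI, +IY; other independent generating sets are equally valid.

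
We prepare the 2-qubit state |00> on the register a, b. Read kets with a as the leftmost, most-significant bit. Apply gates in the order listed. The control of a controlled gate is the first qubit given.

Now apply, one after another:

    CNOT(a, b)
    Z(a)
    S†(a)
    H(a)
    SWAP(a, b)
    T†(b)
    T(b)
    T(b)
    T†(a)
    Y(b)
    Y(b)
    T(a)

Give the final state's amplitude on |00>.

The amplitude on |00> is sqrt(2)/2. Key observation: the block from step 9 through step 12 cancels to the identity and can be dropped.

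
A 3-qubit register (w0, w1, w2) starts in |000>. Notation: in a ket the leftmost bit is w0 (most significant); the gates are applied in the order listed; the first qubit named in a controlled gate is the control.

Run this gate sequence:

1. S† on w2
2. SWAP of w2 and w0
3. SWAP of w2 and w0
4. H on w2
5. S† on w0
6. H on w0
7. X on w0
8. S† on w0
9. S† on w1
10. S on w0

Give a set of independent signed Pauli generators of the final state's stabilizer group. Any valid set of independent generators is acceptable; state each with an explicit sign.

The stabilizer group can be generated by +XII, +IIX, +IZI, among other valid generating sets. Key observation: gates 2-3 undo each other exactly, leaving only the rest of the circuit to track.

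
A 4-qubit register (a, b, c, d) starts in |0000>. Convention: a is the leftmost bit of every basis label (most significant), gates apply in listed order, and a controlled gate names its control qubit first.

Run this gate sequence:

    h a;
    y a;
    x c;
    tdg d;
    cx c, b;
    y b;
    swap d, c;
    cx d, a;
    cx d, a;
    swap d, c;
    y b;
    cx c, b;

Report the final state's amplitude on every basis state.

After the circuit, the state carries amplitude -sqrt(2)*I/2 on |0010>, sqrt(2)*I/2 on |1010>, and 0 on every other basis state. Key observation: the block from step 5 through step 12 cancels to the identity and can be dropped.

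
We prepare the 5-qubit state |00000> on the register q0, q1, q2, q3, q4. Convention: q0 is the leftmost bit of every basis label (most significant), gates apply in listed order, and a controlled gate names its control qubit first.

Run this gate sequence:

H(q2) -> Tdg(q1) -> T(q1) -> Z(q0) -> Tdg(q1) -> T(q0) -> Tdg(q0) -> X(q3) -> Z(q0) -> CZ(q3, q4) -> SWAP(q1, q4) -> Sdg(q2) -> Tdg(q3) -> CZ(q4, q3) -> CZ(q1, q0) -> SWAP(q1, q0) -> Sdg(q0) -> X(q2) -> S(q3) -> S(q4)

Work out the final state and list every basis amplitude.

The resulting statevector has amplitude -sqrt(2)*exp(3*I*pi/4)/2 on |00010>, sqrt(2)*exp(I*pi/4)/2 on |00110>, and 0 on every other basis state.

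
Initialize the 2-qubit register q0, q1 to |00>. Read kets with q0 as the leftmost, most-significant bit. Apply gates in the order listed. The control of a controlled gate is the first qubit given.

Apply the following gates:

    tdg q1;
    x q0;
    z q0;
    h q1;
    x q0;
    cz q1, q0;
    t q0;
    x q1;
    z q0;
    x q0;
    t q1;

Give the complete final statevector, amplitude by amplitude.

The resulting statevector has amplitude 0 on |00>, 0 on |01>, -sqrt(2)/2 on |10>, -sqrt(2)*exp(I*pi/4)/2 on |11>.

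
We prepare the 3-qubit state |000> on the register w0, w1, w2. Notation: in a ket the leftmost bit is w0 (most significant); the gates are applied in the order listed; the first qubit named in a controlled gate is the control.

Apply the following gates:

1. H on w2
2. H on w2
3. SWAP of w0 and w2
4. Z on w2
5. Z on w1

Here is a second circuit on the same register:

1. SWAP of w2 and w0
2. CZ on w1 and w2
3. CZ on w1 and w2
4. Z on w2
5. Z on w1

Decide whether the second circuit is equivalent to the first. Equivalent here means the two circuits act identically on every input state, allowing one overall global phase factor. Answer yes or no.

Yes: on every input state the two circuits agree up to one overall phase factor.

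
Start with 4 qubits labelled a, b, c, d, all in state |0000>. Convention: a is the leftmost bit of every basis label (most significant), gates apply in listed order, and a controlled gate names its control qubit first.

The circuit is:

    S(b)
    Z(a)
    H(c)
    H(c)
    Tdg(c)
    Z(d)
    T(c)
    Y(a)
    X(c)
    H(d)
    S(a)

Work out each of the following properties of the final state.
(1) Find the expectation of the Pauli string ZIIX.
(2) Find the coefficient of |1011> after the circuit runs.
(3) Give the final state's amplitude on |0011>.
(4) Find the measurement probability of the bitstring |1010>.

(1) The observable ZIIX averages to -1.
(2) |1011> carries amplitude -sqrt(2)/2 in the final state.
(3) |0011> carries amplitude 0 in the final state.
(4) Outcome |1010> occurs with probability 1/2.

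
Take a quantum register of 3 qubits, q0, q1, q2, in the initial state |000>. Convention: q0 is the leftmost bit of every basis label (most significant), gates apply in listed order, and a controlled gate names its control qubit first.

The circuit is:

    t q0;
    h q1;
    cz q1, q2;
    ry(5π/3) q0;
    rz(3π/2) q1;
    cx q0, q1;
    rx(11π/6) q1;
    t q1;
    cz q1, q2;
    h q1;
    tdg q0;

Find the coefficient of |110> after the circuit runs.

|110> carries amplitude -sqrt(6)*exp(I*pi/4)/8 - sqrt(2)*I/8 in the final state.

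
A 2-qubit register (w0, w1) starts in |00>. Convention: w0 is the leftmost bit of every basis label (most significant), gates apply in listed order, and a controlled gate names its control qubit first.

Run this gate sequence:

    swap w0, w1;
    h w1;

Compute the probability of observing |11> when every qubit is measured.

A full measurement returns |11> with probability 0.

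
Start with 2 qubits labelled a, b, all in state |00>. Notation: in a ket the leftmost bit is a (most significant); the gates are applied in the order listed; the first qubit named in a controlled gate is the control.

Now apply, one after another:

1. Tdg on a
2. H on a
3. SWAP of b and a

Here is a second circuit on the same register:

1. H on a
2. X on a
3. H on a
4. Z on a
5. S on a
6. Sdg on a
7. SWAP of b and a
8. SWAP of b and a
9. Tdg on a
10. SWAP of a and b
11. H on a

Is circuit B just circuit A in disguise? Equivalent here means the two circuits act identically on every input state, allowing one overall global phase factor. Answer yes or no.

No, they are not equivalent — no single phase factor reconciles the two unitaries.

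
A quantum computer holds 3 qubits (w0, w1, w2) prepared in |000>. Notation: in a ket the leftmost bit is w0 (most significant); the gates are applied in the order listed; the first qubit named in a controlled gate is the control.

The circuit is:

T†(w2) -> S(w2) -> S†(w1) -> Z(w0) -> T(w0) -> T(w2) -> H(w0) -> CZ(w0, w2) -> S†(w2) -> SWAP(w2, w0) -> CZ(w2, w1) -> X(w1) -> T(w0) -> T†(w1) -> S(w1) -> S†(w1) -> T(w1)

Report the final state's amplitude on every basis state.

After the circuit, the state carries amplitude sqrt(2)/2 on |010>, sqrt(2)/2 on |011>, and 0 on every other basis state. Key observation: gates 14-17 undo each other exactly, leaving only the rest of the circuit to track.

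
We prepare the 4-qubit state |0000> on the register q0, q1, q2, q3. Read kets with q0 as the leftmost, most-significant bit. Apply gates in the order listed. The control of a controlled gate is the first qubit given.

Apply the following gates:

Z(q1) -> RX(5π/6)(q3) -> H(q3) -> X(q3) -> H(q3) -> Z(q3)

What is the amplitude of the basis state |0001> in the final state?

|0001> carries amplitude I*(-sqrt(6) - sqrt(2))/4 in the final state. Key observation: steps 3-6 multiply out to the identity, so the circuit reduces to the remaining gates.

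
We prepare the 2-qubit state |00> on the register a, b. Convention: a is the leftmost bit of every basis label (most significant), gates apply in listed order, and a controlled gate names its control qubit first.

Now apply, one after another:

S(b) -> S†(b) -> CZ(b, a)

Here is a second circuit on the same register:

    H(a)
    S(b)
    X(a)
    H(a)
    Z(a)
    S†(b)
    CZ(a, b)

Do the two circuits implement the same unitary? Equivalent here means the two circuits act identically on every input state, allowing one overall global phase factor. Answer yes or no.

Yes, they are equivalent — the unitaries differ by at most a global phase.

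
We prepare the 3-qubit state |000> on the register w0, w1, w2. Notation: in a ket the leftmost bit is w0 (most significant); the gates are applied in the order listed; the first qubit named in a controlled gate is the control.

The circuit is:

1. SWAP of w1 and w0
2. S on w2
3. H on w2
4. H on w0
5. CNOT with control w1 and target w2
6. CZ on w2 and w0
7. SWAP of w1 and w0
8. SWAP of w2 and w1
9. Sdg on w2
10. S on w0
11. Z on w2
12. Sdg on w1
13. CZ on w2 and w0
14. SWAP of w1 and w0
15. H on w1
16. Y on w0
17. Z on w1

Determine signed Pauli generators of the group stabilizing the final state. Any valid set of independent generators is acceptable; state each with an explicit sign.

The final state is stabilized by the group generated by -YIZ, -IXI, -ZIY; other independent generating sets are equally valid.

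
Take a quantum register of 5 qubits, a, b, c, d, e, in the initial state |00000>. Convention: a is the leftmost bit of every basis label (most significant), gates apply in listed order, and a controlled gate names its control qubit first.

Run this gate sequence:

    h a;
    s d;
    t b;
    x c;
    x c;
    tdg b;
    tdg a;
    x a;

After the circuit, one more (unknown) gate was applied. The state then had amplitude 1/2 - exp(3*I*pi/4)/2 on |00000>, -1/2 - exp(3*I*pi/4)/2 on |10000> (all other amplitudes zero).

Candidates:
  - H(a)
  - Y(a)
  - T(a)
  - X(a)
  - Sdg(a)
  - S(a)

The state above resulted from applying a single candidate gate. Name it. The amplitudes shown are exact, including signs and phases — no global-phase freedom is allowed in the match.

The applied gate was H(a).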